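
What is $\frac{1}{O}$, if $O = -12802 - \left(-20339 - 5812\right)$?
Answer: $\frac{1}{13349} \approx 7.4912 \cdot 10^{-5}$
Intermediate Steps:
$O = 13349$ ($O = -12802 - -26151 = -12802 + 26151 = 13349$)
$\frac{1}{O} = \frac{1}{13349}$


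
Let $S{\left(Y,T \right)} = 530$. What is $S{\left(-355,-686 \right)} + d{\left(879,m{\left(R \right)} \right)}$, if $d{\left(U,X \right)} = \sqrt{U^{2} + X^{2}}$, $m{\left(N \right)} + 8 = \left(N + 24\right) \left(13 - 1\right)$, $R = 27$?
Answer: $530 + \sqrt{1137457} \approx 1596.5$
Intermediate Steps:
$m{\left(N \right)} = 280 + 12 N$ ($m{\left(N \right)} = -8 + \left(N + 24\right) \left(13 - 1\right) = -8 + \left(24 + N\right) 12 = -8 + \left(288 + 12 N\right) = 280 + 12 N$)
$S{\left(-355,-686 \right)} + d{\left(879,m{\left(R \right)} \right)} = 530 + \sqrt{879^{2} + \left(280 + 12 \cdot 27\right)^{2}} = 530 + \sqrt{772641 + \left(280 + 324\right)^{2}} = 530 + \sqrt{772641 + 604^{2}} = 530 + \sqrt{772641 + 364816} = 530 + \sqrt{1137457}$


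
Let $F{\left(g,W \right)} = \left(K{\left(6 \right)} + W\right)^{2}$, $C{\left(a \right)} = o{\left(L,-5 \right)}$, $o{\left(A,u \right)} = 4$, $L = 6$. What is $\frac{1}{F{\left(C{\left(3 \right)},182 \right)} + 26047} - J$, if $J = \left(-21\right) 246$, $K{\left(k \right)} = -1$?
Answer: $\frac{303802129}{58808} \approx 5166.0$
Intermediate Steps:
$C{\left(a \right)} = 4$
$F{\left(g,W \right)} = \left(-1 + W\right)^{2}$
$J = -5166$
$\frac{1}{F{\left(C{\left(3 \right)},182 \right)} + 26047} - J = \frac{1}{\left(-1 + 182\right)^{2} + 26047} - -5166 = \frac{1}{181^{2} + 26047} + 5166 = \frac{1}{32761 + 26047} + 5166 = \frac{1}{58808} + 5166 = \frac{303802129}{58808}$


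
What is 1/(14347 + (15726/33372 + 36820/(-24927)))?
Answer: 6602094/94713601705 ≈ 6.9706e-5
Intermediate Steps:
1/(14347 + (15726/33372 + 36820/(-24927))) = 1/(14347 + (15726*(1/33372) + 36820*(-1/24927))) = 1/(14347 + (2621/5562 - 5260/3561)) = 1/(14347 - 6640913/6602094) = 1/(94713601705/6602094) = 6602094/94713601705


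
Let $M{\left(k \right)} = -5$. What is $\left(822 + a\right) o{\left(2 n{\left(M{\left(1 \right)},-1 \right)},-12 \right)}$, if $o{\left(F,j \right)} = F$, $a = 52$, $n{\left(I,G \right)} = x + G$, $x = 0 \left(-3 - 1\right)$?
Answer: $-1748$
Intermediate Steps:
$x = 0$ ($x = 0 \left(-3 + \left(-3 + 2\right)\right) = 0 \left(-3 - 1\right) = 0 \left(-4\right) = 0$)
$n{\left(I,G \right)} = G$ ($n{\left(I,G \right)} = 0 + G = G$)
$\left(822 + a\right) o{\left(2 n{\left(M{\left(1 \right)},-1 \right)},-12 \right)} = \left(822 + 52\right) 2 \left(-1\right) = 874 \left(-2\right) = -1748$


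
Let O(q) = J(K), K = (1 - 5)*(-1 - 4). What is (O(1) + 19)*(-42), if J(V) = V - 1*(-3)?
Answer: -1764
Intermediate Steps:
K = 20 (K = -4*(-5) = 20)
J(V) = 3 + V (J(V) = V + 3 = 3 + V)
O(q) = 23 (O(q) = 3 + 20 = 23)
(O(1) + 19)*(-42) = (23 + 19)*(-42) = 42*(-42) = -1764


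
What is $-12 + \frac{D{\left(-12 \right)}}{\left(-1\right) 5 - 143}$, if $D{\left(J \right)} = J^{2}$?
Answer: $- \frac{480}{37} \approx -12.973$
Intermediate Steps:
$-12 + \frac{D{\left(-12 \right)}}{\left(-1\right) 5 - 143} = -12 + \frac{\left(-12\right)^{2}}{\left(-1\right) 5 - 143} = -12 + \frac{1}{-5 - 143} \cdot 144 = -12 + \frac{1}{-148} \cdot 144 = -12 - \frac{36}{37} = - \frac{480}{37}$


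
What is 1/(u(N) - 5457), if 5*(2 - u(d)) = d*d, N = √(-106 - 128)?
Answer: -5/27041 ≈ -0.00018490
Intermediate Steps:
N = 3*I*√26 (N = √(-234) = 3*I*√26 ≈ 15.297*I)
u(d) = 2 - d²/5 (u(d) = 2 - d*d/5 = 2 - d²/5)
1/(u(N) - 5457) = 1/((2 - (3*I*√26)²/5) - 5457) = 1/((2 - ⅕*(-234)) - 5457) = 1/((2 + 234/5) - 5457) = 1/(244/5 - 5457) = 1/(-27041/5) = -5/27041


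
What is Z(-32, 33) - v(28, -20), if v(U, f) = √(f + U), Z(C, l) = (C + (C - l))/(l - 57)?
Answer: 97/24 - 2*√2 ≈ 1.2132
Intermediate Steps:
Z(C, l) = (-l + 2*C)/(-57 + l)
v(U, f) = √(U + f)
Z(-32, 33) - v(28, -20) = (-1*33 + 2*(-32))/(-57 + 33) - √(28 - 20) = (-33 - 64)/(-24) - √8 = -1/24*(-97) - 2*√2 = 97/24 - 2*√2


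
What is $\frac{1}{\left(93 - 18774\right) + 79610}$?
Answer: $\frac{1}{60929} \approx 1.6413 \cdot 10^{-5}$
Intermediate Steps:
$\frac{1}{\left(93 - 18774\right) + 79610} = \frac{1}{-18681 + 79610} = \frac{1}{60929}$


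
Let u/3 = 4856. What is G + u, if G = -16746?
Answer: -2178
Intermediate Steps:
u = 14568 (u = 3*4856 = 14568)
G + u = -16746 + 14568 = -2178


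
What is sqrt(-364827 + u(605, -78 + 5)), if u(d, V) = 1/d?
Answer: I*sqrt(1103601670)/55 ≈ 604.01*I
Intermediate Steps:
sqrt(-364827 + u(605, -78 + 5)) = sqrt(-364827 + 1/605) = sqrt(-220720334/605) = I*sqrt(1103601670)/55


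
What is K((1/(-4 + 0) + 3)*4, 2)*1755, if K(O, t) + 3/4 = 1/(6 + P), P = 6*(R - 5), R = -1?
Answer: -5499/4 ≈ -1374.8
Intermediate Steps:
P = -36 (P = 6*(-1 - 5) = 6*(-6) = -36)
K(O, t) = -47/60 (K(O, t) = -3/4 + 1/(6 - 36) = -3/4 + 1/(-30) = -3/4 - 1/30 = -47/60)
K((1/(-4 + 0) + 3)*4, 2)*1755 = -47/60*1755 = -5499/4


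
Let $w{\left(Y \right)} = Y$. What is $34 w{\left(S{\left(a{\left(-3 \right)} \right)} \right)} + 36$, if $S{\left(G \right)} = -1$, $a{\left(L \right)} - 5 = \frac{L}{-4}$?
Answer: $2$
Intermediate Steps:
$a{\left(L \right)} = 5 - \frac{L}{4}$ ($a{\left(L \right)} = 5 + \frac{L}{-4} = 5 + L \left(- \frac{1}{4}\right) = 5 - \frac{L}{4}$)
$34 w{\left(S{\left(a{\left(-3 \right)} \right)} \right)} + 36 = 34 \left(-1\right) + 36 = -34 + 36 = 2$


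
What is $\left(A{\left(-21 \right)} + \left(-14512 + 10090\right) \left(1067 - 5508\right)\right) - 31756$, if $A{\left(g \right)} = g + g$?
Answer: $19606304$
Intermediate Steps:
$A{\left(g \right)} = 2 g$
$\left(A{\left(-21 \right)} + \left(-14512 + 10090\right) \left(1067 - 5508\right)\right) - 31756 = \left(2 \left(-21\right) + \left(-14512 + 10090\right) \left(1067 - 5508\right)\right) - 31756 = \left(-42 - -19638102\right) - 31756 = \left(-42 + 19638102\right) - 31756 = 19638060 - 31756 = 19606304$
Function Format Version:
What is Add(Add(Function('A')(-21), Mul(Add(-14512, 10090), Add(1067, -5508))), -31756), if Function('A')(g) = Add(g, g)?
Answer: 19606304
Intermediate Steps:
Function('A')(g) = Mul(2, g)
Add(Add(Function('A')(-21), Mul(Add(-14512, 10090), Add(1067, -5508))), -31756) = Add(Add(Mul(2, -21), Mul(Add(-14512, 10090), Add(1067, -5508))), -31756) = Add(Add(-42, Mul(-4422, -4441)), -31756) = Add(Add(-42, 19638102), -31756) = Add(19638060, -31756) = 19606304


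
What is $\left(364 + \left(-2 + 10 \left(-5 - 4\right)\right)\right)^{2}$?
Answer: $73984$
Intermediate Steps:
$\left(364 + \left(-2 + 10 \left(-5 - 4\right)\right)\right)^{2} = \left(364 + \left(-2 + 10 \left(-9\right)\right)\right)^{2} = \left(364 - 92\right)^{2} = 272^{2} = 73984$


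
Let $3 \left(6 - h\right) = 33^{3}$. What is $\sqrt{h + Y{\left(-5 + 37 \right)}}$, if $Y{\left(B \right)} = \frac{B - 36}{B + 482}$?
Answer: $\frac{i \sqrt{790805191}}{257} \approx 109.42 i$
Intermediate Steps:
$h = -11973$ ($h = 6 - \frac{33^{3}}{3} = 6 - 11979 = -11973$)
$Y{\left(B \right)} = \frac{-36 + B}{482 + B}$
$\sqrt{h + Y{\left(-5 + 37 \right)}} = \sqrt{-11973 + \frac{-36 + \left(-5 + 37\right)}{482 + \left(-5 + 37\right)}} = \sqrt{-11973 + \frac{-36 + 32}{482 + 32}} = \sqrt{-11973 + \frac{1}{514} \left(-4\right)} = \sqrt{-11973 - \frac{2}{257}} = \sqrt{- \frac{3077063}{257}} = \frac{i \sqrt{790805191}}{257}$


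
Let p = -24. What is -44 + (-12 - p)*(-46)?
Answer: -596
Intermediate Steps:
-44 + (-12 - p)*(-46) = -44 + (-12 - 1*(-24))*(-46) = -44 + (-12 + 24)*(-46) = -44 + 12*(-46) = -44 - 552 = -596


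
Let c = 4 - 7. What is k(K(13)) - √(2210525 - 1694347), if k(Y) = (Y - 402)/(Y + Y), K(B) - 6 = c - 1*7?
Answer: 203/4 - √516178 ≈ -667.71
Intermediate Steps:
c = -3
K(B) = -4 (K(B) = 6 + (-3 - 1*7) = 6 + (-3 - 7) = 6 - 10 = -4)
k(Y) = (-402 + Y)/(2*Y) (k(Y) = (-402 + Y)/((2*Y)) = (-402 + Y)*(1/(2*Y)) = (-402 + Y)/(2*Y))
k(K(13)) - √(2210525 - 1694347) = (½)*(-402 - 4)/(-4) - √(2210525 - 1694347) = (½)*(-¼)*(-406) - √516178 = 203/4 - √516178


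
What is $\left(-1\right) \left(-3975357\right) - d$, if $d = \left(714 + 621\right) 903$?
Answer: $2769852$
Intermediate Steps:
$d = 1205505$ ($d = 1335 \cdot 903 = 1205505$)
$\left(-1\right) \left(-3975357\right) - d = \left(-1\right) \left(-3975357\right) - 1205505 = 3975357 - 1205505 = 2769852$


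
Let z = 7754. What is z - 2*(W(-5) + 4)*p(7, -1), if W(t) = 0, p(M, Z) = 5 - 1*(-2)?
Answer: 7698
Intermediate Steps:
p(M, Z) = 7 (p(M, Z) = 5 + 2 = 7)
z - 2*(W(-5) + 4)*p(7, -1) = 7754 - 2*(0 + 4)*7 = 7754 - 2*4*7 = 7754 - 8*7 = 7754 - 1*56 = 7754 - 56 = 7698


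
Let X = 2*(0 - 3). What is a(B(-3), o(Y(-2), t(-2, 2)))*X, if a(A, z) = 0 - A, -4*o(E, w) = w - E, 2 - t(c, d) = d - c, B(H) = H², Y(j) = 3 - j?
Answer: 54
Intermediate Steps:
t(c, d) = 2 + c - d (t(c, d) = 2 - (d - c) = 2 + (c - d) = 2 + c - d)
o(E, w) = -w/4 + E/4 (o(E, w) = -(w - E)/4 = -w/4 + E/4)
a(A, z) = -A
X = -6 (X = 2*(-3) = -6)
a(B(-3), o(Y(-2), t(-2, 2)))*X = -1*(-3)²*(-6) = -1*9*(-6) = -9*(-6) = 54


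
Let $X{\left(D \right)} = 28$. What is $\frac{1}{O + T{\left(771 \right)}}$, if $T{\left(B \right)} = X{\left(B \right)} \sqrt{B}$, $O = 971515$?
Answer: $\frac{971515}{943840790761} - \frac{28 \sqrt{771}}{943840790761} \approx 1.0285 \cdot 10^{-6}$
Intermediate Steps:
$T{\left(B \right)} = 28 \sqrt{B}$
$\frac{1}{O + T{\left(771 \right)}} = \frac{1}{971515 + 28 \sqrt{771}}$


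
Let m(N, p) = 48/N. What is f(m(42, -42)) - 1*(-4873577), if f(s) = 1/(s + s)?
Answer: 77977239/16 ≈ 4.8736e+6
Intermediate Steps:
f(s) = 1/(2*s)
f(m(42, -42)) - 1*(-4873577) = 1/(2*((48/42))) - 1*(-4873577) = 1/(2*((48*(1/42)))) + 4873577 = 1/(2*(8/7)) + 4873577 = (1/2)*(7/8) + 4873577 = 7/16 + 4873577 = 77977239/16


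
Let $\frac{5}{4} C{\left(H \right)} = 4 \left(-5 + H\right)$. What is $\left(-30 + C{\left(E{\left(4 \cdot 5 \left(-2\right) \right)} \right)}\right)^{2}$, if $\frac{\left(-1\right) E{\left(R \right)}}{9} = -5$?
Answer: $9604$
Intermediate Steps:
$E{\left(R \right)} = 45$ ($E{\left(R \right)} = \left(-9\right) \left(-5\right) = 45$)
$C{\left(H \right)} = -16 + \frac{16 H}{5}$ ($C{\left(H \right)} = \frac{4 \cdot 4 \left(-5 + H\right)}{5} = \frac{4 \left(-20 + 4 H\right)}{5} = -16 + \frac{16 H}{5}$)
$\left(-30 + C{\left(E{\left(4 \cdot 5 \left(-2\right) \right)} \right)}\right)^{2} = \left(-30 + \left(-16 + \frac{16}{5} \cdot 45\right)\right)^{2} = \left(-30 + \left(-16 + 144\right)\right)^{2} = \left(-30 + 128\right)^{2} = 98^{2} = 9604$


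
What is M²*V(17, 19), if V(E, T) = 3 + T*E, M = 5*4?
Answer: 130400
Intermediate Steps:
M = 20
V(E, T) = 3 + E*T
M²*V(17, 19) = 20²*(3 + 17*19) = 400*(3 + 323) = 400*326 = 130400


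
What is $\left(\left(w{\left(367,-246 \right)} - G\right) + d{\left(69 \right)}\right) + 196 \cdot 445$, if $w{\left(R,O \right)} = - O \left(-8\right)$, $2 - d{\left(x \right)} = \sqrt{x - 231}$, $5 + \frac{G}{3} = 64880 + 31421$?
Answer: $-203634 - 9 i \sqrt{2} \approx -2.0363 \cdot 10^{5} - 12.728 i$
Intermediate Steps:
$G = 288888$ ($G = -15 + 3 \left(64880 + 31421\right) = -15 + 3 \cdot 96301 = -15 + 288903 = 288888$)
$d{\left(x \right)} = 2 - \sqrt{-231 + x}$ ($d{\left(x \right)} = 2 - \sqrt{x - 231} = 2 - \sqrt{-231 + x}$)
$w{\left(R,O \right)} = 8 O$ ($w{\left(R,O \right)} = - \left(-8\right) O = 8 O$)
$\left(\left(w{\left(367,-246 \right)} - G\right) + d{\left(69 \right)}\right) + 196 \cdot 445 = \left(\left(8 \left(-246\right) - 288888\right) + \left(2 - \sqrt{-231 + 69}\right)\right) + 196 \cdot 445 = \left(\left(-1968 - 288888\right) + \left(2 - \sqrt{-162}\right)\right) + 87220 = \left(-290856 + \left(2 - 9 i \sqrt{2}\right)\right) + 87220 = \left(-290854 - 9 i \sqrt{2}\right) + 87220 = -203634 - 9 i \sqrt{2}$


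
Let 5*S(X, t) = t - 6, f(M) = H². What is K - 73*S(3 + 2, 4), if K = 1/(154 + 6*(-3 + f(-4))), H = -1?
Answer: 20737/710 ≈ 29.207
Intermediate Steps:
f(M) = 1 (f(M) = (-1)² = 1)
S(X, t) = -6/5 + t/5 (S(X, t) = (t - 6)/5 = (-6 + t)/5 = -6/5 + t/5)
K = 1/142 (K = 1/(154 + 6*(-3 + 1)) = 1/(154 + 6*(-2)) = 1/(154 - 12) = 1/142 ≈ 0.0070423)
K - 73*S(3 + 2, 4) = 1/142 - 73*(-6/5 + (⅕)*4) = 1/142 - 73*(-6/5 + ⅘) = 1/142 - 73*(-⅖) = 1/142 + 146/5 = 20737/710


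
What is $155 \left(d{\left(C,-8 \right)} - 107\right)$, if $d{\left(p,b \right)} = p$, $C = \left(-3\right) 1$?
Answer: $-17050$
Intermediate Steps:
$C = -3$
$155 \left(d{\left(C,-8 \right)} - 107\right) = 155 \left(-3 - 107\right) = 155 \left(-110\right) = -17050$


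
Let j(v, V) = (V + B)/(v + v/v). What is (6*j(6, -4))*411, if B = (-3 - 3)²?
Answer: 78912/7 ≈ 11273.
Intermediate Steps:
B = 36 (B = (-6)² = 36)
j(v, V) = (36 + V)/(1 + v) (j(v, V) = (V + 36)/(v + v/v) = (36 + V)/(v + 1) = (36 + V)/(1 + v))
(6*j(6, -4))*411 = (6*((36 - 4)/(1 + 6)))*411 = (6*(32/7))*411 = (192/7)*411 = 78912/7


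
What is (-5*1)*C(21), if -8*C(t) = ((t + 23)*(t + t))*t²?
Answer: 509355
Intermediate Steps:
C(t) = -t³*(23 + t)/4 (C(t) = -(t + 23)*(t + t)*t²/8 = -(23 + t)*(2*t)*t²/8 = -2*t*(23 + t)*t²/8 = -t³*(23 + t)/4)
(-5*1)*C(21) = (-5*1)*((¼)*21³*(-23 - 1*21)) = -5*9261*(-23 - 21)/4 = -5*9261*(-44)/4 = -5*(-101871) = 509355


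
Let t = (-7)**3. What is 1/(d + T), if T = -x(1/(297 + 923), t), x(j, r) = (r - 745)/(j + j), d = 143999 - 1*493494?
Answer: 1/314185 ≈ 3.1828e-6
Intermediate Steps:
d = -349495 (d = 143999 - 493494 = -349495)
t = -343
x(j, r) = (-745 + r)/(2*j) (x(j, r) = (-745 + r)/((2*j)) = (-745 + r)*(1/(2*j)) = (-745 + r)/(2*j))
T = 663680 (T = -(-745 - 343)/(2*(1/(297 + 923))) = -(-1088)/(2*(1/1220)) = -(-1088)/(2*1/1220) = -1220*(-1088)/2 = -1*(-663680) = 663680)
1/(d + T) = 1/(-349495 + 663680) = 1/314185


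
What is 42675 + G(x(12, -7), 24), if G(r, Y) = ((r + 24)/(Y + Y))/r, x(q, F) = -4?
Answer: 2048395/48 ≈ 42675.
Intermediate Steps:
G(r, Y) = (24 + r)/(2*Y*r) (G(r, Y) = ((24 + r)/((2*Y)))/r = ((24 + r)*(1/(2*Y)))/r = ((24 + r)/(2*Y))/r = (24 + r)/(2*Y*r))
42675 + G(x(12, -7), 24) = 42675 + (1/2)*(24 - 4)/(24*(-4)) = 42675 + (1/2)*(1/24)*(-1/4)*20 = 42675 - 5/48 = 2048395/48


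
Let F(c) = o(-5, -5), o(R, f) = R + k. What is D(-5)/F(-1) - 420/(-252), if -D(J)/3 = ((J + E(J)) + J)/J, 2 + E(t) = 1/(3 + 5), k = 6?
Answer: -131/24 ≈ -5.4583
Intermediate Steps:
E(t) = -15/8 (E(t) = -2 + 1/(3 + 5) = -2 + 1/8 = -15/8)
o(R, f) = 6 + R (o(R, f) = R + 6 = 6 + R)
F(c) = 1 (F(c) = 6 - 5 = 1)
D(J) = -3*(-15/8 + 2*J)/J (D(J) = -3*((J - 15/8) + J)/J = -3*((-15/8 + J) + J)/J = -3*(-15/8 + 2*J)/J)
D(-5)/F(-1) - 420/(-252) = (-6 + (45/8)/(-5))/1 - 420/(-252) = (-6 + (45/8)*(-1/5))*1 - 420*(-1/252) = (-6 - 9/8)*1 + 5/3 = -57/8*1 + 5/3 = -57/8 + 5/3 = -131/24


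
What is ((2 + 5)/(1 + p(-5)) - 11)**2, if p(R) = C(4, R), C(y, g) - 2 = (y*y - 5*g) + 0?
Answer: 227529/1936 ≈ 117.53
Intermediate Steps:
C(y, g) = 2 + y**2 - 5*g (C(y, g) = 2 + ((y*y - 5*g) + 0) = 2 + ((y**2 - 5*g) + 0) = 2 + (y**2 - 5*g) = 2 + y**2 - 5*g)
p(R) = 18 - 5*R (p(R) = 2 + 4**2 - 5*R = 2 + 16 - 5*R = 18 - 5*R)
((2 + 5)/(1 + p(-5)) - 11)**2 = ((2 + 5)/(1 + (18 - 5*(-5))) - 11)**2 = (7/(1 + (18 + 25)) - 11)**2 = (7/(1 + 43) - 11)**2 = (7/44 - 11)**2 = (-477/44)**2 = 227529/1936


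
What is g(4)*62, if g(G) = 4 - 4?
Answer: 0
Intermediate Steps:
g(G) = 0
g(4)*62 = 0*62 = 0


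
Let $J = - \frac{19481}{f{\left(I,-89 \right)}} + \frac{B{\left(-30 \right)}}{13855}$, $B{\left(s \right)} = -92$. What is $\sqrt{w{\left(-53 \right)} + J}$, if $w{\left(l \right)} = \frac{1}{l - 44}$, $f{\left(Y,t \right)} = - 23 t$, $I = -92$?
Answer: $\frac{2 i \sqrt{34099086396379835}}{119610215} \approx 3.0877 i$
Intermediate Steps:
$w{\left(l \right)} = \frac{1}{-44 + l}$
$J = - \frac{11743373}{1233095}$ ($J = - \frac{19481}{\left(-23\right) \left(-89\right)} - \frac{92}{13855} = - \frac{19481}{2047} - \frac{92}{13855} = \left(-19481\right) \frac{1}{2047} - \frac{92}{13855} = - \frac{847}{89} - \frac{92}{13855} = - \frac{11743373}{1233095} \approx -9.5235$)
$\sqrt{w{\left(-53 \right)} + J} = \sqrt{\frac{1}{-44 - 53} - \frac{11743373}{1233095}} = \sqrt{\frac{1}{-97} - \frac{11743373}{1233095}} = \sqrt{- \frac{1}{97} - \frac{11743373}{1233095}} = \sqrt{- \frac{1140340276}{119610215}} = \frac{2 i \sqrt{34099086396379835}}{119610215}$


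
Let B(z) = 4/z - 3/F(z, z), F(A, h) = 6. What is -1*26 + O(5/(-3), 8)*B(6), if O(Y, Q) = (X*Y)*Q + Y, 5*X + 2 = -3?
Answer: -433/18 ≈ -24.056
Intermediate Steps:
X = -1 (X = -⅖ + (⅕)*(-3) = -⅖ - ⅗ = -1)
B(z) = -½ + 4/z (B(z) = 4/z - 3/6 = 4/z - 3*⅙ = 4/z - ½ = -½ + 4/z)
O(Y, Q) = Y - Q*Y (O(Y, Q) = (-Y)*Q + Y = -Q*Y + Y = Y - Q*Y)
-1*26 + O(5/(-3), 8)*B(6) = -1*26 + ((5/(-3))*(1 - 1*8))*((½)*(8 - 1*6)/6) = -26 + ((5*(-⅓))*(1 - 8))*((½)*(⅙)*(8 - 6)) = -26 + (-5/3*(-7))*((½)*(⅙)*2) = -26 + (35/3)*(⅙) = -26 + 35/18 = -433/18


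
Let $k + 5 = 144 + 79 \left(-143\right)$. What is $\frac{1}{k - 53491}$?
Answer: $- \frac{1}{64649} \approx -1.5468 \cdot 10^{-5}$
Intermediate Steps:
$k = -11158$ ($k = -5 + \left(144 + 79 \left(-143\right)\right) = -5 + \left(144 - 11297\right) = -5 - 11153 = -11158$)
$\frac{1}{k - 53491} = \frac{1}{-11158 - 53491} = \frac{1}{-64649} = - \frac{1}{64649}$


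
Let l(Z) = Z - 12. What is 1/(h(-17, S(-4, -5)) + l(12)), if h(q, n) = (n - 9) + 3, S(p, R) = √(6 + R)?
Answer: -⅕ ≈ -0.20000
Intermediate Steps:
l(Z) = -12 + Z
h(q, n) = -6 + n (h(q, n) = (-9 + n) + 3 = -6 + n)
1/(h(-17, S(-4, -5)) + l(12)) = 1/((-6 + √(6 - 5)) + (-12 + 12)) = 1/((-6 + √1) + 0) = 1/((-6 + 1) + 0) = 1/(-5 + 0) = 1/(-5) = -⅕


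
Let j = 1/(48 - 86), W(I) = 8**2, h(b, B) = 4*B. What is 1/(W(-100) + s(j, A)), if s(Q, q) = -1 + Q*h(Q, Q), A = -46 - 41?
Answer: 361/22744 ≈ 0.015872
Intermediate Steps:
W(I) = 64
j = -1/38 (j = 1/(-38) = -1/38 ≈ -0.026316)
A = -87
s(Q, q) = -1 + 4*Q**2 (s(Q, q) = -1 + Q*(4*Q) = -1 + 4*Q**2)
1/(W(-100) + s(j, A)) = 1/(64 + (-1 + 4*(-1/38)**2)) = 1/(64 + (-1 + 4*(1/1444))) = 1/(64 + (-1 + 1/361)) = 1/(64 - 360/361) = 1/(22744/361) = 361/22744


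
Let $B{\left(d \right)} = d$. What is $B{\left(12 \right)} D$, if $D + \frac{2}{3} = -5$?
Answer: $-68$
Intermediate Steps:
$D = - \frac{17}{3}$ ($D = - \frac{2}{3} - 5 = - \frac{17}{3} \approx -5.6667$)
$B{\left(12 \right)} D = 12 \left(- \frac{17}{3}\right) = -68$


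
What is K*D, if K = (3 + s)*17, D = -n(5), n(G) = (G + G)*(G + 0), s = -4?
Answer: 850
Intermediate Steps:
n(G) = 2*G**2 (n(G) = (2*G)*G = 2*G**2)
D = -50 (D = -2*5**2 = -2*25 = -1*50 = -50)
K = -17 (K = (3 - 4)*17 = -1*17 = -17)
K*D = -17*(-50) = 850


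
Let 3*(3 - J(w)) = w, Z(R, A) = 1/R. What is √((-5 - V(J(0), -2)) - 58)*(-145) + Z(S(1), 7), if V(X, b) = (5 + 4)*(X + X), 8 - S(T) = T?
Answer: ⅐ - 435*I*√13 ≈ 0.14286 - 1568.4*I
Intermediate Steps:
S(T) = 8 - T
J(w) = 3 - w/3
V(X, b) = 18*X (V(X, b) = 9*(2*X) = 18*X)
√((-5 - V(J(0), -2)) - 58)*(-145) + Z(S(1), 7) = √((-5 - 18*(3 - ⅓*0)) - 58)*(-145) + 1/(8 - 1*1) = √((-5 - 18*(3 + 0)) - 58)*(-145) + 1/(8 - 1) = √((-5 - 18*3) - 58)*(-145) + 1/7 = √((-5 - 1*54) - 58)*(-145) + ⅐ = √((-5 - 54) - 58)*(-145) + ⅐ = √(-59 - 58)*(-145) + ⅐ = √(-117)*(-145) + ⅐ = (3*I*√13)*(-145) + ⅐ = -435*I*√13 + ⅐ = ⅐ - 435*I*√13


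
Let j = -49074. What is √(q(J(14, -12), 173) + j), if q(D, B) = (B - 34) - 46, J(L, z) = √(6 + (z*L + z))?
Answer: I*√48981 ≈ 221.32*I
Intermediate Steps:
J(L, z) = √(6 + z + L*z) (J(L, z) = √(6 + (L*z + z)) = √(6 + (z + L*z)) = √(6 + z + L*z))
q(D, B) = -80 + B (q(D, B) = (-34 + B) - 46 = -80 + B)
√(q(J(14, -12), 173) + j) = √((-80 + 173) - 49074) = √(93 - 49074) = √(-48981) = I*√48981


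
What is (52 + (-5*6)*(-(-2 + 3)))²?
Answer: 6724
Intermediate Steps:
(52 + (-5*6)*(-(-2 + 3)))² = (52 - (-30))² = (52 - 30*(-1))² = (52 + 30)² = 82² = 6724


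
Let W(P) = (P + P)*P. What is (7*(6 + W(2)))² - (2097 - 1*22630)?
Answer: 30137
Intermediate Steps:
W(P) = 2*P² (W(P) = (2*P)*P = 2*P²)
(7*(6 + W(2)))² - (2097 - 1*22630) = (7*(6 + 2*2²))² - (2097 - 1*22630) = (7*(6 + 2*4))² - (2097 - 22630) = (7*(6 + 8))² - 1*(-20533) = (7*14)² + 20533 = 98² + 20533 = 9604 + 20533 = 30137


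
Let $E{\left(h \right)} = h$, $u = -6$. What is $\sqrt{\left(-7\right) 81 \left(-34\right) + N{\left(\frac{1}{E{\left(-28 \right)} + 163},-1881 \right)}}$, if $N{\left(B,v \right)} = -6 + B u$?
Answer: $\frac{\sqrt{4336190}}{15} \approx 138.82$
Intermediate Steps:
$N{\left(B,v \right)} = -6 - 6 B$ ($N{\left(B,v \right)} = -6 + B \left(-6\right) = -6 - 6 B$)
$\sqrt{\left(-7\right) 81 \left(-34\right) + N{\left(\frac{1}{E{\left(-28 \right)} + 163},-1881 \right)}} = \sqrt{\left(-7\right) 81 \left(-34\right) - \left(6 + \frac{6}{-28 + 163}\right)} = \sqrt{\left(-567\right) \left(-34\right) - \left(6 + \frac{6}{135}\right)} = \sqrt{19278 - \frac{272}{45}} = \sqrt{\frac{867238}{45}} = \frac{\sqrt{4336190}}{15}$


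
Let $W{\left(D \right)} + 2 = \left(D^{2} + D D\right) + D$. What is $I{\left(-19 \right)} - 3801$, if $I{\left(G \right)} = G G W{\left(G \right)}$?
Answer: $249260$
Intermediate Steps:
$W{\left(D \right)} = -2 + D + 2 D^{2}$ ($W{\left(D \right)} = -2 + \left(\left(D^{2} + D D\right) + D\right) = -2 + \left(\left(D^{2} + D^{2}\right) + D\right) = -2 + \left(2 D^{2} + D\right) = -2 + \left(D + 2 D^{2}\right) = -2 + D + 2 D^{2}$)
$I{\left(G \right)} = G^{2} \left(-2 + G + 2 G^{2}\right)$ ($I{\left(G \right)} = G G \left(-2 + G + 2 G^{2}\right) = G^{2} \left(-2 + G + 2 G^{2}\right)$)
$I{\left(-19 \right)} - 3801 = \left(-19\right)^{2} \left(-2 - 19 + 2 \left(-19\right)^{2}\right) - 3801 = 361 \left(-2 - 19 + 2 \cdot 361\right) - 3801 = 361 \left(-2 - 19 + 722\right) - 3801 = 361 \cdot 701 - 3801 = 253061 - 3801 = 249260$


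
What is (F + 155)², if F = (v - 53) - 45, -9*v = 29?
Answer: 234256/81 ≈ 2892.1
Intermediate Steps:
v = -29/9 (v = -⅑*29 = -29/9 ≈ -3.2222)
F = -911/9 (F = (-29/9 - 53) - 45 = -506/9 - 45 = -911/9 ≈ -101.22)
(F + 155)² = (-911/9 + 155)² = (484/9)² = 234256/81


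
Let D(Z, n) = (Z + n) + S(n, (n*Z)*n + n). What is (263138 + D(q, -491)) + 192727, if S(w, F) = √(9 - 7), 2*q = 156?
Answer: 455452 + √2 ≈ 4.5545e+5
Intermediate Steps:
q = 78 (q = (½)*156 = 78)
S(w, F) = √2
D(Z, n) = Z + n + √2 (D(Z, n) = (Z + n) + √2 = Z + n + √2)
(263138 + D(q, -491)) + 192727 = (263138 + (78 - 491 + √2)) + 192727 = (263138 + (-413 + √2)) + 192727 = (262725 + √2) + 192727 = 455452 + √2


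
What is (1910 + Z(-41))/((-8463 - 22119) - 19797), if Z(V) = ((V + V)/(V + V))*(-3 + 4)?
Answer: -91/2399 ≈ -0.037932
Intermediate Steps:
Z(V) = 1 (Z(V) = ((2*V)/((2*V)))*1 = ((2*V)*(1/(2*V)))*1 = 1*1 = 1)
(1910 + Z(-41))/((-8463 - 22119) - 19797) = (1910 + 1)/((-8463 - 22119) - 19797) = 1911/(-30582 - 19797) = 1911/(-50379) = 1911*(-1/50379) = -91/2399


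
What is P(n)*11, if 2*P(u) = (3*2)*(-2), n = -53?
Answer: -66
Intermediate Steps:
P(u) = -6 (P(u) = ((3*2)*(-2))/2 = (6*(-2))/2 = (½)*(-12) = -6)
P(n)*11 = -6*11 = -66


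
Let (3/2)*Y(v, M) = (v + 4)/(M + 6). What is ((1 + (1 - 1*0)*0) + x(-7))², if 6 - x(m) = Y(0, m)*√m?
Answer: -7/9 + 112*I*√7/3 ≈ -0.77778 + 98.775*I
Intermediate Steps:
Y(v, M) = 2*(4 + v)/(3*(6 + M)) (Y(v, M) = 2*((v + 4)/(M + 6))/3 = 2*((4 + v)/(6 + M))/3 = 2*(4 + v)/(3*(6 + M)))
x(m) = 6 - 8*√m/(3*(6 + m)) (x(m) = 6 - 2*(4 + 0)/(3*(6 + m))*√m = 6 - (⅔)*4/(6 + m)*√m = 6 - 8/(3*(6 + m))*√m = 6 - 8*√m/(3*(6 + m)))
((1 + (1 - 1*0)*0) + x(-7))² = ((1 + (1 - 1*0)*0) + 2*(54 - 4*I*√7 + 9*(-7))/(3*(6 - 7)))² = ((1 + (1 + 0)*0) + (⅔)*(54 - 4*I*√7 - 63)/(-1))² = ((1 + 1*0) + (⅔)*(-1)*(54 - 4*I*√7 - 63))² = ((1 + 0) + (⅔)*(-1)*(-9 - 4*I*√7))² = (1 + (6 + 8*I*√7/3))² = (7 + 8*I*√7/3)²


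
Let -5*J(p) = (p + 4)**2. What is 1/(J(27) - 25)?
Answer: -5/1086 ≈ -0.0046040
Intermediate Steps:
J(p) = -(4 + p)**2/5 (J(p) = -(p + 4)**2/5 = -(4 + p)**2/5)
1/(J(27) - 25) = 1/(-(4 + 27)**2/5 - 25) = 1/(-1/5*31**2 - 25) = 1/(-1/5*961 - 25) = 1/(-961/5 - 25) = 1/(-1086/5) = -5/1086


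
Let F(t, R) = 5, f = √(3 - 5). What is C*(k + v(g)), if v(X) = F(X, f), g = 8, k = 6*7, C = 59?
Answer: 2773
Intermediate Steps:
k = 42
f = I*√2 (f = √(-2) = I*√2 ≈ 1.4142*I)
v(X) = 5
C*(k + v(g)) = 59*(42 + 5) = 59*47 = 2773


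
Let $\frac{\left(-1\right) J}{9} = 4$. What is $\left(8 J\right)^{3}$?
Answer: $-23887872$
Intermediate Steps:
$J = -36$ ($J = \left(-9\right) 4 = -36$)
$\left(8 J\right)^{3} = \left(8 \left(-36\right)\right)^{3} = \left(-288\right)^{3} = -23887872$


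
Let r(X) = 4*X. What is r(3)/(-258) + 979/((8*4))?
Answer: 42033/1376 ≈ 30.547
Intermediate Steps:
r(3)/(-258) + 979/((8*4)) = (4*3)/(-258) + 979/((8*4)) = 12*(-1/258) + 979/32 = -2/43 + 979*(1/32) = -2/43 + 979/32 = 42033/1376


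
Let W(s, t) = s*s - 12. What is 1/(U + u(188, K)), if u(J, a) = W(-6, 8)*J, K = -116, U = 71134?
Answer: 1/75646 ≈ 1.3219e-5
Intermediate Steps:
W(s, t) = -12 + s**2 (W(s, t) = s**2 - 12 = -12 + s**2)
u(J, a) = 24*J (u(J, a) = (-12 + (-6)**2)*J = (-12 + 36)*J = 24*J)
1/(U + u(188, K)) = 1/(71134 + 24*188) = 1/(71134 + 4512) = 1/75646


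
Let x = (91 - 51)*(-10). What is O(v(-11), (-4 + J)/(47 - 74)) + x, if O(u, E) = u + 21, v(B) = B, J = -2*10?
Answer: -390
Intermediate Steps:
J = -20
O(u, E) = 21 + u
x = -400 (x = 40*(-10) = -400)
O(v(-11), (-4 + J)/(47 - 74)) + x = (21 - 11) - 400 = 10 - 400 = -390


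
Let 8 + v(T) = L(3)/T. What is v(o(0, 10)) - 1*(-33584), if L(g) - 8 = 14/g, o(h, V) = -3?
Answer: 302146/9 ≈ 33572.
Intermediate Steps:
L(g) = 8 + 14/g
v(T) = -8 + 38/(3*T) (v(T) = -8 + (8 + 14/3)/T = -8 + 38/(3*T))
v(o(0, 10)) - 1*(-33584) = (-8 + (38/3)/(-3)) - 1*(-33584) = (-8 + (38/3)*(-⅓)) + 33584 = (-8 - 38/9) + 33584 = -110/9 + 33584 = 302146/9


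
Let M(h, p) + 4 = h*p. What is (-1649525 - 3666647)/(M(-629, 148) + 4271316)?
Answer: -1329043/1044555 ≈ -1.2724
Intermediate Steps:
M(h, p) = -4 + h*p
(-1649525 - 3666647)/(M(-629, 148) + 4271316) = (-1649525 - 3666647)/((-4 - 629*148) + 4271316) = -5316172/((-4 - 93092) + 4271316) = -5316172/(-93096 + 4271316) = -5316172/4178220 = -5316172*1/4178220 = -1329043/1044555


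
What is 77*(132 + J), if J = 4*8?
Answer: 12628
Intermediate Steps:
J = 32
77*(132 + J) = 77*(132 + 32) = 77*164 = 12628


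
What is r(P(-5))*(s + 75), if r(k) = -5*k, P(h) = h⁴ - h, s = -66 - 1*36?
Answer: 85050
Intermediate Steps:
s = -102 (s = -66 - 36 = -102)
r(P(-5))*(s + 75) = (-5*((-5)⁴ - 1*(-5)))*(-102 + 75) = -5*(625 + 5)*(-27) = -5*630*(-27) = -3150*(-27) = 85050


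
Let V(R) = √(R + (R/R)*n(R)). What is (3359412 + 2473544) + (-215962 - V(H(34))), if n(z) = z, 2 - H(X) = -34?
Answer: 5616994 - 6*√2 ≈ 5.6170e+6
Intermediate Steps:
H(X) = 36 (H(X) = 2 - 1*(-34) = 2 + 34 = 36)
V(R) = √2*√R (V(R) = √(R + (R/R)*R) = √(R + 1*R) = √(R + R) = √(2*R) = √2*√R)
(3359412 + 2473544) + (-215962 - V(H(34))) = (3359412 + 2473544) + (-215962 - √2*√36) = 5832956 + (-215962 - √2*6) = 5832956 + (-215962 - 6*√2) = 5616994 - 6*√2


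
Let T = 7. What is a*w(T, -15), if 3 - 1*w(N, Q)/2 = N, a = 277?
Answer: -2216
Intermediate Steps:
w(N, Q) = 6 - 2*N
a*w(T, -15) = 277*(6 - 2*7) = 277*(6 - 14) = 277*(-8) = -2216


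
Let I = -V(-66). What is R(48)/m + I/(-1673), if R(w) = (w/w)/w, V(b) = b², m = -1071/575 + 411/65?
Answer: 6983917771/2677495968 ≈ 2.6084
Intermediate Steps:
m = 33342/7475 (m = -1071*1/575 + 411*(1/65) = -1071/575 + 411/65 = 33342/7475 ≈ 4.4605)
R(w) = 1/w
I = -4356 (I = -1*(-66)² = -1*4356 = -4356)
R(48)/m + I/(-1673) = 1/(48*(33342/7475)) - 4356/(-1673) = (1/48)*(7475/33342) - 4356*(-1/1673) = 7475/1600416 + 4356/1673 = 6983917771/2677495968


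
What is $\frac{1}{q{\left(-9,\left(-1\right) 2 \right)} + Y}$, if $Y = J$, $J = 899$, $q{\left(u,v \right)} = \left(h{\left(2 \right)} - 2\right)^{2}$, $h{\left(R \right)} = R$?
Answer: $\frac{1}{899} \approx 0.0011123$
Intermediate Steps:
$q{\left(u,v \right)} = 0$ ($q{\left(u,v \right)} = \left(2 - 2\right)^{2} = 0^{2} = 0$)
$Y = 899$
$\frac{1}{q{\left(-9,\left(-1\right) 2 \right)} + Y} = \frac{1}{0 + 899} = \frac{1}{899}$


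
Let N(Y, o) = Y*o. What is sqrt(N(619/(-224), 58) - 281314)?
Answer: 9*I*sqrt(2724393)/28 ≈ 530.54*I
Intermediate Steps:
sqrt(N(619/(-224), 58) - 281314) = sqrt((619/(-224))*58 - 281314) = sqrt((619*(-1/224))*58 - 281314) = sqrt(-619/224*58 - 281314) = sqrt(-17951/112 - 281314) = sqrt(-31525119/112) = 9*I*sqrt(2724393)/28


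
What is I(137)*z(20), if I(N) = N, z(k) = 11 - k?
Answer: -1233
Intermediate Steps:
I(137)*z(20) = 137*(11 - 1*20) = 137*(11 - 20) = 137*(-9) = -1233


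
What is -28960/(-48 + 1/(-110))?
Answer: 3185600/5281 ≈ 603.22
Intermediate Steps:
-28960/(-48 + 1/(-110)) = -28960/(-48 - 1/110) = -28960/(-5281/110) = -110/5281*(-28960) = 3185600/5281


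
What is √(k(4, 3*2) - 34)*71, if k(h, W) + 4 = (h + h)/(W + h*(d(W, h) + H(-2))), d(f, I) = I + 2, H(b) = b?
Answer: 213*I*√506/11 ≈ 435.57*I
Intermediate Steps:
d(f, I) = 2 + I
k(h, W) = -4 + 2*h/(W + h²) (k(h, W) = -4 + (h + h)/(W + h*((2 + h) - 2)) = -4 + (2*h)/(W + h*h) = -4 + (2*h)/(W + h²) = -4 + 2*h/(W + h²))
√(k(4, 3*2) - 34)*71 = √(2*(4 - 6*2 - 2*4²)/(3*2 + 4²) - 34)*71 = √(2*(4 - 2*6 - 2*16)/(6 + 16) - 34)*71 = √(2*(4 - 12 - 32)/22 - 34)*71 = √(2*(1/22)*(-40) - 34)*71 = √(-40/11 - 34)*71 = √(-414/11)*71 = (3*I*√506/11)*71 = 213*I*√506/11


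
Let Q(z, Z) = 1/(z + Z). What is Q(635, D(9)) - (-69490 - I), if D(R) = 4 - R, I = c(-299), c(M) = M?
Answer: 43590331/630 ≈ 69191.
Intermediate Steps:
I = -299
Q(z, Z) = 1/(Z + z)
Q(635, D(9)) - (-69490 - I) = 1/((4 - 1*9) + 635) - (-69490 - 1*(-299)) = 1/((4 - 9) + 635) - (-69490 + 299) = 1/(-5 + 635) - 1*(-69191) = 1/630 + 69191 = 43590331/630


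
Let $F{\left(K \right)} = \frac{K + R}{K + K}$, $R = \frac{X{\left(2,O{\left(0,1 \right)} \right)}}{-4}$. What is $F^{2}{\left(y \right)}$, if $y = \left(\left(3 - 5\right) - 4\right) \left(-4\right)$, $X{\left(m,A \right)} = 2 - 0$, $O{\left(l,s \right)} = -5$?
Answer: $\frac{2209}{9216} \approx 0.23969$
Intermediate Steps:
$X{\left(m,A \right)} = 2$ ($X{\left(m,A \right)} = 2 + 0 = 2$)
$R = - \frac{1}{2}$ ($R = \frac{2}{-4} = 2 \left(- \frac{1}{4}\right) = - \frac{1}{2} \approx -0.5$)
$y = 24$ ($y = \left(-2 - 4\right) \left(-4\right) = \left(-6\right) \left(-4\right) = 24$)
$F{\left(K \right)} = \frac{- \frac{1}{2} + K}{2 K}$ ($F{\left(K \right)} = \frac{K - \frac{1}{2}}{K + K} = \frac{- \frac{1}{2} + K}{2 K}$)
$F^{2}{\left(y \right)} = \left(\frac{-1 + 2 \cdot 24}{4 \cdot 24}\right)^{2} = \left(\frac{1}{4} \cdot \frac{1}{24} \left(-1 + 48\right)\right)^{2} = \left(\frac{1}{4} \cdot \frac{1}{24} \cdot 47\right)^{2} = \left(\frac{47}{96}\right)^{2} = \frac{2209}{9216}$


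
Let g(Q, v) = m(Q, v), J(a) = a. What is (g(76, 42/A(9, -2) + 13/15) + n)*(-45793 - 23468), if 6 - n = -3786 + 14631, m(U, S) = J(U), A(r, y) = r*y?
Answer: 745456143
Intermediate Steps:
m(U, S) = U
g(Q, v) = Q
n = -10839 (n = 6 - (-3786 + 14631) = 6 - 1*10845 = 6 - 10845 = -10839)
(g(76, 42/A(9, -2) + 13/15) + n)*(-45793 - 23468) = (76 - 10839)*(-45793 - 23468) = -10763*(-69261) = 745456143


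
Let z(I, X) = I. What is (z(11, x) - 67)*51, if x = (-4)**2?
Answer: -2856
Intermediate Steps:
x = 16
(z(11, x) - 67)*51 = (11 - 67)*51 = -56*51 = -2856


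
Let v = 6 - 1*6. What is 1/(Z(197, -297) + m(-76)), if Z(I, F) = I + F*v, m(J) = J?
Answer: 1/121 ≈ 0.0082645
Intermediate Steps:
v = 0 (v = 6 - 6 = 0)
Z(I, F) = I (Z(I, F) = I + F*0 = I + 0 = I)
1/(Z(197, -297) + m(-76)) = 1/(197 - 76) = 1/121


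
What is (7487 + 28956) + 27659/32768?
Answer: 1194191883/32768 ≈ 36444.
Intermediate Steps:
(7487 + 28956) + 27659/32768 = 36443 + 27659*(1/32768) = 36443 + 27659/32768 = 1194191883/32768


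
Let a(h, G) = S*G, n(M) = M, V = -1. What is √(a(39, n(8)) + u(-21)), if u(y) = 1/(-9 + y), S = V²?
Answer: √7170/30 ≈ 2.8225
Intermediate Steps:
S = 1 (S = (-1)² = 1)
a(h, G) = G (a(h, G) = 1*G = G)
√(a(39, n(8)) + u(-21)) = √(8 + 1/(-9 - 21)) = √(8 + 1/(-30)) = √(8 - 1/30) = √(239/30) = √7170/30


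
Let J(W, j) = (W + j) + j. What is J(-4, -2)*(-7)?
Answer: 56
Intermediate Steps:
J(W, j) = W + 2*j
J(-4, -2)*(-7) = (-4 + 2*(-2))*(-7) = (-4 - 4)*(-7) = -8*(-7) = 56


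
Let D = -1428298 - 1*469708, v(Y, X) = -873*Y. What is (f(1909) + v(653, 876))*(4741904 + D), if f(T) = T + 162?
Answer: -1615328376204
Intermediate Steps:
f(T) = 162 + T
D = -1898006 (D = -1428298 - 469708 = -1898006)
(f(1909) + v(653, 876))*(4741904 + D) = ((162 + 1909) - 873*653)*(4741904 - 1898006) = (2071 - 570069)*2843898 = -567998*2843898 = -1615328376204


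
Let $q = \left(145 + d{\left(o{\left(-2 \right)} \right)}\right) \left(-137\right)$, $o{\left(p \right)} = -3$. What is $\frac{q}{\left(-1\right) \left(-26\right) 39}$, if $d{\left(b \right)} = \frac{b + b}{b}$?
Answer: $- \frac{6713}{338} \approx -19.861$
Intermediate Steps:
$d{\left(b \right)} = 2$ ($d{\left(b \right)} = \frac{2 b}{b} = 2$)
$q = -20139$ ($q = \left(145 + 2\right) \left(-137\right) = 147 \left(-137\right) = -20139$)
$\frac{q}{\left(-1\right) \left(-26\right) 39} = - \frac{20139}{\left(-1\right) \left(-26\right) 39} = - \frac{20139}{26 \cdot 39} = - \frac{20139}{1014} = \left(-20139\right) \frac{1}{1014} = - \frac{6713}{338}$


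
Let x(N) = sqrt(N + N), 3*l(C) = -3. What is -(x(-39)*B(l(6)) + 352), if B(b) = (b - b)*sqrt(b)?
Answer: -352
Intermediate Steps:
l(C) = -1 (l(C) = (1/3)*(-3) = -1)
B(b) = 0 (B(b) = 0*sqrt(b) = 0)
x(N) = sqrt(2)*sqrt(N) (x(N) = sqrt(2*N) = sqrt(2)*sqrt(N))
-(x(-39)*B(l(6)) + 352) = -((sqrt(2)*sqrt(-39))*0 + 352) = -((sqrt(2)*(I*sqrt(39)))*0 + 352) = -((I*sqrt(78))*0 + 352) = -(0 + 352) = -1*352 = -352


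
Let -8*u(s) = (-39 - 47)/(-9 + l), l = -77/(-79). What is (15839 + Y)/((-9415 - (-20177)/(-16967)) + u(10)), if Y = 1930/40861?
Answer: -9282631264612136/5519236420933037 ≈ -1.6819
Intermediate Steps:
l = 77/79 (l = -77*(-1/79) = 77/79 ≈ 0.97468)
Y = 1930/40861 (Y = 1930*(1/40861) = 1930/40861 ≈ 0.047233)
u(s) = -3397/2536 (u(s) = -(-39 - 47)/(8*(-9 + 77/79)) = -(-43)/(4*(-634/79)) = -(-43)*(-79)/(4*634) = -⅛*3397/317 = -3397/2536)
(15839 + Y)/((-9415 - (-20177)/(-16967)) + u(10)) = (15839 + 1930/40861)/((-9415 - (-20177)/(-16967)) - 3397/2536) = 647199309/(40861*((-9415 - (-20177)*(-1)/16967) - 3397/2536)) = 647199309/(40861*((-9415 - 1*20177/16967) - 3397/2536)) = 647199309/(40861*((-9415 - 20177/16967) - 3397/2536)) = 647199309/(40861*(-159764482/16967 - 3397/2536)) = 647199309/(40861*(-405220363251/43028312)) = (647199309/40861)*(-43028312/405220363251) = -9282631264612136/5519236420933037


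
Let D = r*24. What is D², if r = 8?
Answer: 36864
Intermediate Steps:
D = 192 (D = 8*24 = 192)
D² = 192² = 36864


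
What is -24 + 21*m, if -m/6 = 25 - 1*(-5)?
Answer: -3804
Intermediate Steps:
m = -180 (m = -6*(25 - 1*(-5)) = -6*(25 + 5) = -6*30 = -180)
-24 + 21*m = -24 + 21*(-180) = -24 - 3780 = -3804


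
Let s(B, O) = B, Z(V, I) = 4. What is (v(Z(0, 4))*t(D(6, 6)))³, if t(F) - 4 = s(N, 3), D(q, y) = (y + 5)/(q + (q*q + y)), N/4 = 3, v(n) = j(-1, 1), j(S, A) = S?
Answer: -4096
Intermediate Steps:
v(n) = -1
N = 12 (N = 4*3 = 12)
D(q, y) = (5 + y)/(q + y + q²) (D(q, y) = (5 + y)/(q + (q² + y)) = (5 + y)/(q + (y + q²)) = (5 + y)/(q + y + q²))
t(F) = 16 (t(F) = 4 + 12 = 16)
(v(Z(0, 4))*t(D(6, 6)))³ = (-1*16)³ = (-16)³ = -4096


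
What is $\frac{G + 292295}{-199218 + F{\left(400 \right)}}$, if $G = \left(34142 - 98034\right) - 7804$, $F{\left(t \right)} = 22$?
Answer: $- \frac{220599}{199196} \approx -1.1074$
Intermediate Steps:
$G = -71696$ ($G = -63892 - 7804 = -71696$)
$\frac{G + 292295}{-199218 + F{\left(400 \right)}} = \frac{-71696 + 292295}{-199218 + 22} = \frac{220599}{-199196} = 220599 \left(- \frac{1}{199196}\right) = - \frac{220599}{199196}$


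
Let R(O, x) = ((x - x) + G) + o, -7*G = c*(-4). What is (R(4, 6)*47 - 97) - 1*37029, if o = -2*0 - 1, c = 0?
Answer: -37173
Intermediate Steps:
o = -1 (o = 0 - 1 = -1)
G = 0 (G = -0*(-4) = -⅐*0 = 0)
R(O, x) = -1 (R(O, x) = ((x - x) + 0) - 1 = (0 + 0) - 1 = 0 - 1 = -1)
(R(4, 6)*47 - 97) - 1*37029 = (-1*47 - 97) - 1*37029 = (-47 - 97) - 37029 = -144 - 37029 = -37173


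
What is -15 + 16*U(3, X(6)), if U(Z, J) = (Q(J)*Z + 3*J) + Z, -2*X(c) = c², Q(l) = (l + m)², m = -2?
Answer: 18369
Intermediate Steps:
Q(l) = (-2 + l)² (Q(l) = (l - 2)² = (-2 + l)²)
X(c) = -c²/2
U(Z, J) = Z + 3*J + Z*(-2 + J)² (U(Z, J) = ((-2 + J)²*Z + 3*J) + Z = (Z*(-2 + J)² + 3*J) + Z = (3*J + Z*(-2 + J)²) + Z = Z + 3*J + Z*(-2 + J)²)
-15 + 16*U(3, X(6)) = -15 + 16*(3 + 3*(-½*6²) + 3*(-2 - ½*6²)²) = -15 + 16*(3 + 3*(-½*36) + 3*(-2 - ½*36)²) = -15 + 16*(3 + 3*(-18) + 3*(-2 - 18)²) = -15 + 16*(3 - 54 + 3*(-20)²) = -15 + 16*(3 - 54 + 3*400) = -15 + 16*(3 - 54 + 1200) = -15 + 16*1149 = -15 + 18384 = 18369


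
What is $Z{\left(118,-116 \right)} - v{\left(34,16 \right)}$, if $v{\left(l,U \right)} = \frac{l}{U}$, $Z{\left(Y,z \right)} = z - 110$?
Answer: $- \frac{1825}{8} \approx -228.13$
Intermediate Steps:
$Z{\left(Y,z \right)} = -110 + z$
$Z{\left(118,-116 \right)} - v{\left(34,16 \right)} = \left(-110 - 116\right) - \frac{34}{16} = -226 - 34 \cdot \frac{1}{16} = -226 - \frac{17}{8} = - \frac{1825}{8}$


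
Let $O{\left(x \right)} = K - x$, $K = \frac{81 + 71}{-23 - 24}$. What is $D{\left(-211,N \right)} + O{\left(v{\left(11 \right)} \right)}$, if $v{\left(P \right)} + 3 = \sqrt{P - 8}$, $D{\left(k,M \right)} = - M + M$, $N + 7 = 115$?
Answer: $- \frac{11}{47} - \sqrt{3} \approx -1.9661$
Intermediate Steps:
$N = 108$ ($N = -7 + 115 = 108$)
$D{\left(k,M \right)} = 0$
$K = - \frac{152}{47}$ ($K = \frac{152}{-47} = 152 \left(- \frac{1}{47}\right) = - \frac{152}{47} \approx -3.234$)
$v{\left(P \right)} = -3 + \sqrt{-8 + P}$ ($v{\left(P \right)} = -3 + \sqrt{P - 8} = -3 + \sqrt{-8 + P}$)
$O{\left(x \right)} = - \frac{152}{47} - x$
$D{\left(-211,N \right)} + O{\left(v{\left(11 \right)} \right)} = 0 - \left(\frac{11}{47} + \sqrt{-8 + 11}\right) = 0 - \left(\frac{11}{47} + \sqrt{3}\right) = - \frac{11}{47} - \sqrt{3}$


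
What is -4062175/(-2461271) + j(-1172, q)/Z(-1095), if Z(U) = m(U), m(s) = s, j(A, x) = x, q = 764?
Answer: 2567670581/2695091745 ≈ 0.95272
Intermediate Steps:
Z(U) = U
-4062175/(-2461271) + j(-1172, q)/Z(-1095) = -4062175/(-2461271) + 764/(-1095) = -4062175*(-1/2461271) + 764*(-1/1095) = 4062175/2461271 - 764/1095 = 2567670581/2695091745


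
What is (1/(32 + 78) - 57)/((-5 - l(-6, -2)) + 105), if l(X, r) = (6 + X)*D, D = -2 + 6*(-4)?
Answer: -6269/11000 ≈ -0.56991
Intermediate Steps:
D = -26 (D = -2 - 24 = -26)
l(X, r) = -156 - 26*X (l(X, r) = (6 + X)*(-26) = -156 - 26*X)
(1/(32 + 78) - 57)/((-5 - l(-6, -2)) + 105) = (1/(32 + 78) - 57)/((-5 - (-156 - 26*(-6))) + 105) = (1/110 - 57)/((-5 - (-156 + 156)) + 105) = (1/110 - 57)/((-5 - 1*0) + 105) = -6269/(110*((-5 + 0) + 105)) = -6269/(110*(-5 + 105)) = -6269/110/100 = -6269/110*1/100 = -6269/11000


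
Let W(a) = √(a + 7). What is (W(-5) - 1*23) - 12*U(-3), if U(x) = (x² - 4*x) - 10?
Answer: -155 + √2 ≈ -153.59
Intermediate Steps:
W(a) = √(7 + a)
U(x) = -10 + x² - 4*x
(W(-5) - 1*23) - 12*U(-3) = (√(7 - 5) - 1*23) - 12*(-10 + (-3)² - 4*(-3)) = (√2 - 23) - 12*(-10 + 9 + 12) = (-23 + √2) - 12*11 = (-23 + √2) - 132 = -155 + √2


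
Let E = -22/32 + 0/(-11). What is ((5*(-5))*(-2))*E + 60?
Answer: 205/8 ≈ 25.625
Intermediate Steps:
E = -11/16 (E = -22*1/32 + 0*(-1/11) = -11/16 + 0 = -11/16 ≈ -0.68750)
((5*(-5))*(-2))*E + 60 = ((5*(-5))*(-2))*(-11/16) + 60 = -25*(-2)*(-11/16) + 60 = 50*(-11/16) + 60 = -275/8 + 60 = 205/8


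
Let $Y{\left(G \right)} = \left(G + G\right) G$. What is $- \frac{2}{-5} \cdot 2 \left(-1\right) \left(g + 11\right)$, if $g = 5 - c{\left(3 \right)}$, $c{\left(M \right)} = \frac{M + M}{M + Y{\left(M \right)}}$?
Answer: $- \frac{88}{7} \approx -12.571$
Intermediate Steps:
$Y{\left(G \right)} = 2 G^{2}$ ($Y{\left(G \right)} = 2 G G = 2 G^{2}$)
$c{\left(M \right)} = \frac{2 M}{M + 2 M^{2}}$ ($c{\left(M \right)} = \frac{M + M}{M + 2 M^{2}} = \frac{2 M}{M + 2 M^{2}}$)
$g = \frac{33}{7}$ ($g = 5 - \frac{2}{1 + 2 \cdot 3} = 5 - \frac{2}{1 + 6} = 5 - \frac{2}{7} = \frac{33}{7} \approx 4.7143$)
$- \frac{2}{-5} \cdot 2 \left(-1\right) \left(g + 11\right) = - \frac{2}{-5} \cdot 2 \left(-1\right) \left(\frac{33}{7} + 11\right) = \left(-2\right) \left(- \frac{1}{5}\right) 2 \left(-1\right) \frac{110}{7} = \frac{2}{5} \cdot 2 \left(-1\right) \frac{110}{7} = \frac{4}{5} \left(-1\right) \frac{110}{7} = \left(- \frac{4}{5}\right) \frac{110}{7} = - \frac{88}{7}$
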